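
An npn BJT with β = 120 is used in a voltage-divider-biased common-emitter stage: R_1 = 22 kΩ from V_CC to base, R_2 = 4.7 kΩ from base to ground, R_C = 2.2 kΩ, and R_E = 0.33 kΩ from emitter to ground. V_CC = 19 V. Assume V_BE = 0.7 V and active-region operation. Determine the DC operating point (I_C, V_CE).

Thevenize the base divider: V_Th = V_CC·R_2/(R_1+R_2) = 19×4.7/26.7 = 3.34 V, R_Th = R_1‖R_2 = 3.87 kΩ.
Base-emitter loop: V_Th = I_B·R_Th + V_BE + (β+1)I_B·R_E, so I_B = (3.34 − 0.7) / (3.87 + 121×0.33) = 0.0604 mA.
I_C = β·I_B = 120×0.0604 = 7.24 mA, and I_E = (β+1)I_B = 7.31 mA.
V_CE = V_CC − I_C·R_C − I_E·R_E = 19 − 7.24×2.2 − 7.31×0.33 = 0.65 V.
V_CE = 0.65 V > 0.2 V confirms active-region operation.

I_C ≈ 7.2 mA, V_CE ≈ 0.65 V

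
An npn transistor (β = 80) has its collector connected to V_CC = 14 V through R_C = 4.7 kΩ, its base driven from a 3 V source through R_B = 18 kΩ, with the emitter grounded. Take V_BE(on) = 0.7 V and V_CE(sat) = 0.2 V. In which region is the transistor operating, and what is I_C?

saturation; I_C ≈ 2.9 mA

Assume active: I_B = (3 − 0.7)/18 = 0.128 mA, giving I_C = β·I_B = 10.2 mA.
But then V_CE = 14 − 10.2×4.7 = -34 V < V_CE(sat) = 0.2 V — impossible in the active region.
So the transistor is saturated. With V_CE = 0.2 V, I_C = (V_CC − 0.2)/R_C = 13.8/4.7 = 2.94 mA.
Check: β·I_B = 10.2 mA > I_C = 2.94 mA, confirming saturation.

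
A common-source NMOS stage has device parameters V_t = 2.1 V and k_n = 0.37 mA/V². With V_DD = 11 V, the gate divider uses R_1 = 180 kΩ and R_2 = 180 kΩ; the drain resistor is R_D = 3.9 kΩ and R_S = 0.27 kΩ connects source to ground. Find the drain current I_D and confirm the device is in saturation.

I_D ≈ 1.6 mA

V_G = V_DD·R_2/(R_1+R_2) = 11×180/360 = 5.5 V.
Assume saturation: I_D = (k_n/2)(V_GS − V_t)² with V_GS = V_G − I_D·R_S = 5.5 − 0.27·I_D.
Substituting gives 0.0135·I_D² − 1.34·I_D + 2.14 = 0, with roots I_D = 1.62 or 97.7 mA.
The root I_D = 97.7 mA gives V_GS = -20.9 V ≤ V_t, so take I_D = 1.62 mA.
Then V_GS = 5.06 V and V_DS = V_DD − I_D(R_D+R_S) = 11 − 1.62×4.17 = 4.23 V.
Saturation requires V_DS ≥ V_GS − V_t = 2.96 V; 4.23 ≥ 2.96 ✓.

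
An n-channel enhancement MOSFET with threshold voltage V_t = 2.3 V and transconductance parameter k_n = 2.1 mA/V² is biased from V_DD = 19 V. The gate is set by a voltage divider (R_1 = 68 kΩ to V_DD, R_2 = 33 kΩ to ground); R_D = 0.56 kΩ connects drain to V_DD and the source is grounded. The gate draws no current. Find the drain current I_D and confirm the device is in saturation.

I_D ≈ 16 mA

V_G = V_DD·R_2/(R_1+R_2) = 19×33/101 = 6.21 V. With the source grounded, V_GS = V_G = 6.21 V.
Assume saturation: I_D = (k_n/2)(V_GS − V_t)² = (2.1/2)×(6.21 − 2.3)² = 1.05×3.91² = 16 mA.
V_DS = V_DD − I_D·R_D = 19 − 16×0.56 = 10 V.
Saturation requires V_DS ≥ V_GS − V_t = 3.91 V; 10 ≥ 3.91 ✓.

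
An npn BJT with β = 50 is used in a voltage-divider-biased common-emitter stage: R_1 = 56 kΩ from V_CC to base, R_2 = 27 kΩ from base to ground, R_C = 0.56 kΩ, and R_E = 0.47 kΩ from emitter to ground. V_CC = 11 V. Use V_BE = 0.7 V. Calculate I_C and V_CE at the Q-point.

I_C ≈ 3.4 mA, V_CE ≈ 7.5 V

Thevenize the base divider: V_Th = V_CC·R_2/(R_1+R_2) = 11×27/83 = 3.58 V, R_Th = R_1‖R_2 = 18.2 kΩ.
Base-emitter loop: V_Th = I_B·R_Th + V_BE + (β+1)I_B·R_E, so I_B = (3.58 − 0.7) / (18.2 + 51×0.47) = 0.0682 mA.
I_C = β·I_B = 50×0.0682 = 3.41 mA, and I_E = (β+1)I_B = 3.48 mA.
V_CE = V_CC − I_C·R_C − I_E·R_E = 11 − 3.41×0.56 − 3.48×0.47 = 7.45 V.
V_CE = 7.45 V > 0.2 V confirms active-region operation.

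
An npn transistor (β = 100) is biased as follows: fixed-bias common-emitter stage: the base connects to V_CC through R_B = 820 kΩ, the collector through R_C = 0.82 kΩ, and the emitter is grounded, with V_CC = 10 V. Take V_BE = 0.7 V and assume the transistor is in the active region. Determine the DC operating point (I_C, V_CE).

Base loop: V_CC = I_B·R_B + V_BE, so I_B = (10 − 0.7)/820 kΩ = 0.0113 mA.
In the active region I_C = β·I_B = 100 × 0.0113 = 1.13 mA.
Collector loop: V_CE = V_CC − I_C·R_C = 10 − 1.13×0.82 = 9.07 V.
Since V_CE = 9.07 V > V_CE(sat) ≈ 0.2 V, the transistor is in the active region as assumed.

I_C ≈ 1.1 mA, V_CE ≈ 9.1 V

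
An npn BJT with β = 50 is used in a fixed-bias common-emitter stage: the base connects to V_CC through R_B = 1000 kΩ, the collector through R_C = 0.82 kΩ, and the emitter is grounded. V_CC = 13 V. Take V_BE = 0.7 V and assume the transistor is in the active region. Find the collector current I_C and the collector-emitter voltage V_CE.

Base loop: V_CC = I_B·R_B + V_BE, so I_B = (13 − 0.7)/1000 kΩ = 0.0123 mA.
In the active region I_C = β·I_B = 50 × 0.0123 = 0.615 mA.
Collector loop: V_CE = V_CC − I_C·R_C = 13 − 0.615×0.82 = 12.5 V.
Since V_CE = 12.5 V > V_CE(sat) ≈ 0.2 V, the transistor is in the active region as assumed.

I_C ≈ 0.61 mA, V_CE ≈ 12 V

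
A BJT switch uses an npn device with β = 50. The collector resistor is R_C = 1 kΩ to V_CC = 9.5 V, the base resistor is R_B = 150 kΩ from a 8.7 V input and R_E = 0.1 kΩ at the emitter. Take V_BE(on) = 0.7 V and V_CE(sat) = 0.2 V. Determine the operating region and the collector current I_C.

Assume active. Base-emitter loop: I_B = (V_BB − V_BE)/(R_B + (β+1)R_E) = (8.7 − 0.7)/(150 + 51×0.1) = 0.0516 mA.
I_C = β·I_B = 50×0.0516 = 2.58 mA.
V_CE = V_CC − I_C·R_C − I_E·R_E = 9.5 − 2.58×1 − 2.63×0.1 = 6.66 V > V_CE(sat), so the active-region assumption holds.

active; I_C ≈ 2.6 mA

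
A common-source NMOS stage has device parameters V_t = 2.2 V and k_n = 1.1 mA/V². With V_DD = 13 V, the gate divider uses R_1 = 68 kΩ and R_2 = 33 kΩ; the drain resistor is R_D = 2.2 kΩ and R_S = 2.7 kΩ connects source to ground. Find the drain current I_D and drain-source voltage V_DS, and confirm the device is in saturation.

I_D ≈ 0.43 mA, V_DS ≈ 11 V

V_G = V_DD·R_2/(R_1+R_2) = 13×33/101 = 4.25 V.
Assume saturation: I_D = (k_n/2)(V_GS − V_t)² with V_GS = V_G − I_D·R_S = 4.25 − 2.7·I_D.
Substituting gives 4.01·I_D² − 7.08·I_D + 2.31 = 0, with roots I_D = 0.431 or 1.34 mA.
The root I_D = 1.34 mA gives V_GS = 0.642 V ≤ V_t, so take I_D = 0.431 mA.
Then V_GS = 3.08 V and V_DS = V_DD − I_D(R_D+R_S) = 13 − 0.431×4.9 = 10.9 V.
Saturation requires V_DS ≥ V_GS − V_t = 0.885 V; 10.9 ≥ 0.885 ✓.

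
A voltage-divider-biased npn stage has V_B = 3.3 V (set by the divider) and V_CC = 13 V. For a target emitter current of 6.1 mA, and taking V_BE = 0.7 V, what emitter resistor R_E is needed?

V_E = V_B − V_BE = 3.3 − 0.7 = 2.6 V.
R_E = V_E / I_E = 2.6 / 6.1 = 0.426 kΩ.

R_E ≈ 0.43 kΩ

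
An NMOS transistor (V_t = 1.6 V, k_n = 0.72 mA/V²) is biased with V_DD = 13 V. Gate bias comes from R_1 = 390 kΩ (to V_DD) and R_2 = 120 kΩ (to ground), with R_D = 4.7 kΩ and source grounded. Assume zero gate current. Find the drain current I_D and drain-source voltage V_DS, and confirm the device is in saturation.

V_G = V_DD·R_2/(R_1+R_2) = 13×120/510 = 3.06 V. With the source grounded, V_GS = V_G = 3.06 V.
Assume saturation: I_D = (k_n/2)(V_GS − V_t)² = (0.72/2)×(3.06 − 1.6)² = 0.36×1.46² = 0.766 mA.
V_DS = V_DD − I_D·R_D = 13 − 0.766×4.7 = 9.4 V.
Saturation requires V_DS ≥ V_GS − V_t = 1.46 V; 9.4 ≥ 1.46 ✓.

I_D ≈ 0.77 mA, V_DS ≈ 9.4 V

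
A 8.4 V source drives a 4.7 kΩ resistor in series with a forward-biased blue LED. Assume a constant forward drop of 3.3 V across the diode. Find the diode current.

I ≈ 1.1 mA

KVL around the loop: 8.4 = V_D + I·R = 3.3 + I × 4.7 kΩ.
So I = (8.4 − 3.3) / 4.7 kΩ = 5.1 / 4.7 = 1.09 mA.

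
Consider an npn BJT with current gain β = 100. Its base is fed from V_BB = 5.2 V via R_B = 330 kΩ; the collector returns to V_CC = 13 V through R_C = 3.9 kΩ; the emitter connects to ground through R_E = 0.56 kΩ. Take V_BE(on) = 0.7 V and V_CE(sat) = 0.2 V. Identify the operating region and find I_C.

active; I_C ≈ 1.2 mA

Assume active. Base-emitter loop: I_B = (V_BB − V_BE)/(R_B + (β+1)R_E) = (5.2 − 0.7)/(330 + 101×0.56) = 0.0116 mA.
I_C = β·I_B = 100×0.0116 = 1.16 mA.
V_CE = V_CC − I_C·R_C − I_E·R_E = 13 − 1.16×3.9 − 1.18×0.56 = 7.8 V > V_CE(sat), so the active-region assumption holds.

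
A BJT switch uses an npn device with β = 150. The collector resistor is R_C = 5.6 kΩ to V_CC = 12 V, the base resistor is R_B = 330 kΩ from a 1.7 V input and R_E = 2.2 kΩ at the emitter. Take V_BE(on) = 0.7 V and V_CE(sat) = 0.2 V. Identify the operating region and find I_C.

Assume active. Base-emitter loop: I_B = (V_BB − V_BE)/(R_B + (β+1)R_E) = (1.7 − 0.7)/(330 + 151×2.2) = 0.00151 mA.
I_C = β·I_B = 150×0.00151 = 0.227 mA.
V_CE = V_CC − I_C·R_C − I_E·R_E = 12 − 0.227×5.6 − 0.228×2.2 = 10.2 V > V_CE(sat), so the active-region assumption holds.

active; I_C ≈ 0.23 mA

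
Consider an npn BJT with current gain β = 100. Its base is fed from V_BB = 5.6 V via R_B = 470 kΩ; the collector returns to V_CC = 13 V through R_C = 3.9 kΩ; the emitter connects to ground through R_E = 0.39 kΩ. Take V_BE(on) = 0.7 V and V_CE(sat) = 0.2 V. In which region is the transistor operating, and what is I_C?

Assume active. Base-emitter loop: I_B = (V_BB − V_BE)/(R_B + (β+1)R_E) = (5.6 − 0.7)/(470 + 101×0.39) = 0.00962 mA.
I_C = β·I_B = 100×0.00962 = 0.962 mA.
V_CE = V_CC − I_C·R_C − I_E·R_E = 13 − 0.962×3.9 − 0.972×0.39 = 8.87 V > V_CE(sat), so the active-region assumption holds.

active; I_C ≈ 0.96 mA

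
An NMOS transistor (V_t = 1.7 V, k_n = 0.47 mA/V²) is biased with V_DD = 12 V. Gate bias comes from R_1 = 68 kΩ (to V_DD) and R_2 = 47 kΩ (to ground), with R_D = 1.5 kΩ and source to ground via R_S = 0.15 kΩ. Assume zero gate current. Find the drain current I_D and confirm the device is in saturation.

V_G = V_DD·R_2/(R_1+R_2) = 12×47/115 = 4.9 V.
Assume saturation: I_D = (k_n/2)(V_GS − V_t)² with V_GS = V_G − I_D·R_S = 4.9 − 0.15·I_D.
Substituting gives 0.00529·I_D² − 1.23·I_D + 2.41 = 0, with roots I_D = 1.99 or 230 mA.
The root I_D = 230 mA gives V_GS = -29.6 V ≤ V_t, so take I_D = 1.99 mA.
Then V_GS = 4.61 V and V_DS = V_DD − I_D(R_D+R_S) = 12 − 1.99×1.65 = 8.72 V.
Saturation requires V_DS ≥ V_GS − V_t = 2.91 V; 8.72 ≥ 2.91 ✓.

I_D ≈ 2 mA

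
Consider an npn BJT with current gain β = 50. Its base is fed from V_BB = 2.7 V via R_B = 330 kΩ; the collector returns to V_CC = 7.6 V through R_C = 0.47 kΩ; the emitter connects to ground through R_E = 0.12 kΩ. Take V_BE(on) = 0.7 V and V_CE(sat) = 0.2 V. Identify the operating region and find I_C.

Assume active. Base-emitter loop: I_B = (V_BB − V_BE)/(R_B + (β+1)R_E) = (2.7 − 0.7)/(330 + 51×0.12) = 0.00595 mA.
I_C = β·I_B = 50×0.00595 = 0.298 mA.
V_CE = V_CC − I_C·R_C − I_E·R_E = 7.6 − 0.298×0.47 − 0.303×0.12 = 7.42 V > V_CE(sat), so the active-region assumption holds.

active; I_C ≈ 0.3 mA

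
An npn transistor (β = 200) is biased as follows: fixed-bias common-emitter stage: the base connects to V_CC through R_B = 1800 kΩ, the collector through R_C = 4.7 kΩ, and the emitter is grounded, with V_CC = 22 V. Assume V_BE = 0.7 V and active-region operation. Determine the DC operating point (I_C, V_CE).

Base loop: V_CC = I_B·R_B + V_BE, so I_B = (22 − 0.7)/1800 kΩ = 0.0118 mA.
In the active region I_C = β·I_B = 200 × 0.0118 = 2.37 mA.
Collector loop: V_CE = V_CC − I_C·R_C = 22 − 2.37×4.7 = 10.9 V.
Since V_CE = 10.9 V > V_CE(sat) ≈ 0.2 V, the transistor is in the active region as assumed.

I_C ≈ 2.4 mA, V_CE ≈ 11 V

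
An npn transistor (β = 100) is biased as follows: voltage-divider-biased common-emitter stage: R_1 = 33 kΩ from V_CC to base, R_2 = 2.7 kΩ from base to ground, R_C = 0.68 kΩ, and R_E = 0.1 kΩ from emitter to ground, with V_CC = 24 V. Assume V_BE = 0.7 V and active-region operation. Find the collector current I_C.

I_C ≈ 8.9 mA

Thevenize the base divider: V_Th = V_CC·R_2/(R_1+R_2) = 24×2.7/35.7 = 1.82 V, R_Th = R_1‖R_2 = 2.5 kΩ.
Base-emitter loop: V_Th = I_B·R_Th + V_BE + (β+1)I_B·R_E, so I_B = (1.82 − 0.7) / (2.5 + 101×0.1) = 0.0885 mA.
I_C = β·I_B = 100×0.0885 = 8.85 mA, and I_E = (β+1)I_B = 8.94 mA.
V_CE = V_CC − I_C·R_C − I_E·R_E = 24 − 8.85×0.68 − 8.94×0.1 = 17.1 V.
V_CE = 17.1 V > 0.2 V confirms active-region operation.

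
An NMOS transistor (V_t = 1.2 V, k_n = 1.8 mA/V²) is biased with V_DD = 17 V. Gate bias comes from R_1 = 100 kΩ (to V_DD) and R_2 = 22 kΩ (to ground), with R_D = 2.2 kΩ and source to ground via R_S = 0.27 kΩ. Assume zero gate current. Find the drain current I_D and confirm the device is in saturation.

V_G = V_DD·R_2/(R_1+R_2) = 17×22/122 = 3.07 V.
Assume saturation: I_D = (k_n/2)(V_GS − V_t)² with V_GS = V_G − I_D·R_S = 3.07 − 0.27·I_D.
Substituting gives 0.0656·I_D² − 1.91·I_D + 3.13 = 0, with roots I_D = 1.75 or 27.3 mA.
The root I_D = 27.3 mA gives V_GS = -4.31 V ≤ V_t, so take I_D = 1.75 mA.
Then V_GS = 2.59 V and V_DS = V_DD − I_D(R_D+R_S) = 17 − 1.75×2.47 = 12.7 V.
Saturation requires V_DS ≥ V_GS − V_t = 1.39 V; 12.7 ≥ 1.39 ✓.

I_D ≈ 1.7 mA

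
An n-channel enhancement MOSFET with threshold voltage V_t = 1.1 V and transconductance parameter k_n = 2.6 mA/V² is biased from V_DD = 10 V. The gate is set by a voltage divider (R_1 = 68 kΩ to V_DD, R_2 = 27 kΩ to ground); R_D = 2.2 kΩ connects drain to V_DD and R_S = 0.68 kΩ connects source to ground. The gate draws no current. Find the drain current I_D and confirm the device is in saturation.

I_D ≈ 1.2 mA

V_G = V_DD·R_2/(R_1+R_2) = 10×27/95 = 2.84 V.
Assume saturation: I_D = (k_n/2)(V_GS − V_t)² with V_GS = V_G − I_D·R_S = 2.84 − 0.68·I_D.
Substituting gives 0.601·I_D² − 4.08·I_D + 3.95 = 0, with roots I_D = 1.17 or 5.62 mA.
The root I_D = 5.62 mA gives V_GS = -0.979 V ≤ V_t, so take I_D = 1.17 mA.
Then V_GS = 2.05 V and V_DS = V_DD − I_D(R_D+R_S) = 10 − 1.17×2.88 = 6.64 V.
Saturation requires V_DS ≥ V_GS − V_t = 0.948 V; 6.64 ≥ 0.948 ✓.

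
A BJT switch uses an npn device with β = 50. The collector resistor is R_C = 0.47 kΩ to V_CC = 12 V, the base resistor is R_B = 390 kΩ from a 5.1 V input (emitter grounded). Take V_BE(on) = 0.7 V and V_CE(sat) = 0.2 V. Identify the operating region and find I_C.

Assume active. Base-emitter loop: I_B = (V_BB − V_BE)/R_B = (5.1 − 0.7)/390 = 0.0113 mA.
I_C = β·I_B = 50×0.0113 = 0.564 mA.
V_CE = V_CC − I_C·R_C = 12 − 0.564×0.47 = 11.7 V > V_CE(sat), so the active-region assumption holds.

active; I_C ≈ 0.56 mA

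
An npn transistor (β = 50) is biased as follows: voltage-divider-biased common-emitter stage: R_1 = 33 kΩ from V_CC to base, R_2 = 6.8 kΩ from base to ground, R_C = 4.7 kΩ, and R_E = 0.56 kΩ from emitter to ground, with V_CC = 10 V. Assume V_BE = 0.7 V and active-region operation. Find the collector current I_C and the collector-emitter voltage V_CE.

Thevenize the base divider: V_Th = V_CC·R_2/(R_1+R_2) = 10×6.8/39.8 = 1.71 V, R_Th = R_1‖R_2 = 5.64 kΩ.
Base-emitter loop: V_Th = I_B·R_Th + V_BE + (β+1)I_B·R_E, so I_B = (1.71 − 0.7) / (5.64 + 51×0.56) = 0.0295 mA.
I_C = β·I_B = 50×0.0295 = 1.47 mA, and I_E = (β+1)I_B = 1.5 mA.
V_CE = V_CC − I_C·R_C − I_E·R_E = 10 − 1.47×4.7 − 1.5×0.56 = 2.23 V.
V_CE = 2.23 V > 0.2 V confirms active-region operation.

I_C ≈ 1.5 mA, V_CE ≈ 2.2 V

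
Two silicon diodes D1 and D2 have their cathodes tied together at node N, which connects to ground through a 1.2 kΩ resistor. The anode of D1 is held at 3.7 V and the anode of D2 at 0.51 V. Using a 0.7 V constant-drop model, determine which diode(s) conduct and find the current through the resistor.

Only D1 conducts; I_R ≈ 2.5 mA

Assume both conduct. Then node N would need to be at both 3.7−0.7 = 3 V and 0.51−0.7 = -0.19 V, which is impossible.
Assume only D1 conducts: V_N = 3.7 − 0.7 = 3 V, so I_R = 3/1.2 = 2.5 mA.
Check D2: its anode-to-cathode voltage is 0.51 − 3 = -2.49 V < 0.7 V, so it is off. The assumption is consistent.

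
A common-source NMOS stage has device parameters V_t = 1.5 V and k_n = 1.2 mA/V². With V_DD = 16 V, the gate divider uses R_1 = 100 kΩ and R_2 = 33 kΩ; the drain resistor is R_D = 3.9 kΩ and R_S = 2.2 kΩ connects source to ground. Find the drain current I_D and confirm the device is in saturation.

I_D ≈ 0.65 mA

V_G = V_DD·R_2/(R_1+R_2) = 16×33/133 = 3.97 V.
Assume saturation: I_D = (k_n/2)(V_GS − V_t)² with V_GS = V_G − I_D·R_S = 3.97 − 2.2·I_D.
Substituting gives 2.9·I_D² − 7.52·I_D + 3.66 = 0, with roots I_D = 0.65 or 1.94 mA.
The root I_D = 1.94 mA gives V_GS = -0.298 V ≤ V_t, so take I_D = 0.65 mA.
Then V_GS = 2.54 V and V_DS = V_DD − I_D(R_D+R_S) = 16 − 0.65×6.1 = 12 V.
Saturation requires V_DS ≥ V_GS − V_t = 1.04 V; 12 ≥ 1.04 ✓.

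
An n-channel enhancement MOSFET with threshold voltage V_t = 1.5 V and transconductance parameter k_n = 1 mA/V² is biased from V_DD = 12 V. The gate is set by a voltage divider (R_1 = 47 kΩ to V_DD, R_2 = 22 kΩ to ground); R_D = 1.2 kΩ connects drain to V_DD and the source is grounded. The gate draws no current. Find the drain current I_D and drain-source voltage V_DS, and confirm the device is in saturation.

V_G = V_DD·R_2/(R_1+R_2) = 12×22/69 = 3.83 V. With the source grounded, V_GS = V_G = 3.83 V.
Assume saturation: I_D = (k_n/2)(V_GS − V_t)² = (1/2)×(3.83 − 1.5)² = 0.5×2.33² = 2.71 mA.
V_DS = V_DD − I_D·R_D = 12 − 2.71×1.2 = 8.75 V.
Saturation requires V_DS ≥ V_GS − V_t = 2.33 V; 8.75 ≥ 2.33 ✓.

I_D ≈ 2.7 mA, V_DS ≈ 8.8 V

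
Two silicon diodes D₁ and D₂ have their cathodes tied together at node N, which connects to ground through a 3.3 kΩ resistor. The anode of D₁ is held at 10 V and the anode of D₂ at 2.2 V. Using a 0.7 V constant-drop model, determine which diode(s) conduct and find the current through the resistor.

Only D₁ conducts; I_R ≈ 2.8 mA

Assume both conduct. Then node N would need to be at both 10−0.7 = 9.3 V and 2.2−0.7 = 1.5 V, which is impossible.
Assume only D₁ conducts: V_N = 10 − 0.7 = 9.3 V, so I_R = 9.3/3.3 = 2.82 mA.
Check D₂: its anode-to-cathode voltage is 2.2 − 9.3 = -7.1 V < 0.7 V, so it is off. The assumption is consistent.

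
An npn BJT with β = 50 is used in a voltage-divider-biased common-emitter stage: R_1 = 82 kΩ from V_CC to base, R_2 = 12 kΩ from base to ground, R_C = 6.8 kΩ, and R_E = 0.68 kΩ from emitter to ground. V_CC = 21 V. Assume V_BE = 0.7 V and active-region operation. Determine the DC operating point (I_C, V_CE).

I_C ≈ 2.2 mA, V_CE ≈ 4.6 V

Thevenize the base divider: V_Th = V_CC·R_2/(R_1+R_2) = 21×12/94 = 2.68 V, R_Th = R_1‖R_2 = 10.5 kΩ.
Base-emitter loop: V_Th = I_B·R_Th + V_BE + (β+1)I_B·R_E, so I_B = (2.68 − 0.7) / (10.5 + 51×0.68) = 0.0439 mA.
I_C = β·I_B = 50×0.0439 = 2.19 mA, and I_E = (β+1)I_B = 2.24 mA.
V_CE = V_CC − I_C·R_C − I_E·R_E = 21 − 2.19×6.8 − 2.24×0.68 = 4.56 V.
V_CE = 4.56 V > 0.2 V confirms active-region operation.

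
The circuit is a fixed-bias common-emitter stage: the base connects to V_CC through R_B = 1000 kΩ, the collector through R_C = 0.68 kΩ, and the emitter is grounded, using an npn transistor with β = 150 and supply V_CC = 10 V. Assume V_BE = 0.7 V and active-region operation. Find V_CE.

V_CE ≈ 9.1 V

Base loop: V_CC = I_B·R_B + V_BE, so I_B = (10 − 0.7)/1000 kΩ = 0.0093 mA.
In the active region I_C = β·I_B = 150 × 0.0093 = 1.4 mA.
Collector loop: V_CE = V_CC − I_C·R_C = 10 − 1.4×0.68 = 9.05 V.
Since V_CE = 9.05 V > V_CE(sat) ≈ 0.2 V, the transistor is in the active region as assumed.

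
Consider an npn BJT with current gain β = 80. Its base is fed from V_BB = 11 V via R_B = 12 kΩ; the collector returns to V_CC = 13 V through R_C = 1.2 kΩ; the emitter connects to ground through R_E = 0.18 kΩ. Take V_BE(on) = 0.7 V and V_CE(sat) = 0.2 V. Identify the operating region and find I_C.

saturation; I_C ≈ 9.2 mA

Assume active: I_B = (11 − 0.7)/(12 + 81×0.18) = 0.388 mA, I_C = β·I_B = 31 mA.
Then V_CE = 13 − 31×1.2 − 31.4×0.18 = -29.9 V < 0.2 V — the active assumption fails.
Re-solve with V_CE = 0.2 V. KCL at the emitter: V_E/R_E = (V_BB−0.7−V_E)/R_B + (V_CC−0.2−V_E)/R_C, giving V_E = 1.78 V.
I_C = (V_CC − 0.2 − V_E)/R_C = (12.8 − 1.78)/1.2 = 9.18 mA.
Check: I_B = (10.3 − 1.78)/12 = 0.71 mA, and β·I_B = 56.8 mA > I_C, confirming saturation.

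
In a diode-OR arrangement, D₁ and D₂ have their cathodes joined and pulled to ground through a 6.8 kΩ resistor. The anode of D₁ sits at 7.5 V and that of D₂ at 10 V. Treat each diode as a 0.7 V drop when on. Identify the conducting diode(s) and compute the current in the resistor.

Assume both conduct. Then node N would need to be at both 7.5−0.7 = 6.8 V and 10−0.7 = 9.3 V, which is impossible.
Assume only D₂ conducts: V_N = 10 − 0.7 = 9.3 V, so I_R = 9.3/6.8 = 1.37 mA.
Check D₁: its anode-to-cathode voltage is 7.5 − 9.3 = -1.8 V < 0.7 V, so it is off. The assumption is consistent.

Only D₂ conducts; I_R ≈ 1.4 mA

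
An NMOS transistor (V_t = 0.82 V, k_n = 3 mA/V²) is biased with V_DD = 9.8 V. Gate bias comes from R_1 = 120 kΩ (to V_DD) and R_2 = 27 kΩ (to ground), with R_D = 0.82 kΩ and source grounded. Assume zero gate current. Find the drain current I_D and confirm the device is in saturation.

V_G = V_DD·R_2/(R_1+R_2) = 9.8×27/147 = 1.8 V. With the source grounded, V_GS = V_G = 1.8 V.
Assume saturation: I_D = (k_n/2)(V_GS − V_t)² = (3/2)×(1.8 − 0.82)² = 1.5×0.98² = 1.44 mA.
V_DS = V_DD − I_D·R_D = 9.8 − 1.44×0.82 = 8.62 V.
Saturation requires V_DS ≥ V_GS − V_t = 0.98 V; 8.62 ≥ 0.98 ✓.

I_D ≈ 1.4 mA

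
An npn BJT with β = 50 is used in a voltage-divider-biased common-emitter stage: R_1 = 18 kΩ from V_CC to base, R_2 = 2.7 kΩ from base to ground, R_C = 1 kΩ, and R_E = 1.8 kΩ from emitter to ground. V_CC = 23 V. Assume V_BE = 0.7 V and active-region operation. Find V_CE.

Thevenize the base divider: V_Th = V_CC·R_2/(R_1+R_2) = 23×2.7/20.7 = 3 V, R_Th = R_1‖R_2 = 2.35 kΩ.
Base-emitter loop: V_Th = I_B·R_Th + V_BE + (β+1)I_B·R_E, so I_B = (3 − 0.7) / (2.35 + 51×1.8) = 0.0244 mA.
I_C = β·I_B = 50×0.0244 = 1.22 mA, and I_E = (β+1)I_B = 1.25 mA.
V_CE = V_CC − I_C·R_C − I_E·R_E = 23 − 1.22×1 − 1.25×1.8 = 19.5 V.
V_CE = 19.5 V > 0.2 V confirms active-region operation.

V_CE ≈ 20 V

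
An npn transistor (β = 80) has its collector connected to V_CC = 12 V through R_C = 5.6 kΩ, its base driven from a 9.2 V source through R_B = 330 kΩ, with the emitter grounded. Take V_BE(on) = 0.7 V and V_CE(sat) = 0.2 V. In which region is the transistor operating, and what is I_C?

Assume active. Base-emitter loop: I_B = (V_BB − V_BE)/R_B = (9.2 − 0.7)/330 = 0.0258 mA.
I_C = β·I_B = 80×0.0258 = 2.06 mA.
V_CE = V_CC − I_C·R_C = 12 − 2.06×5.6 = 0.461 V > V_CE(sat), so the active-region assumption holds.

active; I_C ≈ 2.1 mA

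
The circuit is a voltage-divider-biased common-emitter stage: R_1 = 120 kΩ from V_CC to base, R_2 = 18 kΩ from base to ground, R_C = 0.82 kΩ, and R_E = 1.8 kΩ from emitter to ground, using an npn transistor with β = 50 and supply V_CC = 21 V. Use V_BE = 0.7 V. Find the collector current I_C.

Thevenize the base divider: V_Th = V_CC·R_2/(R_1+R_2) = 21×18/138 = 2.74 V, R_Th = R_1‖R_2 = 15.7 kΩ.
Base-emitter loop: V_Th = I_B·R_Th + V_BE + (β+1)I_B·R_E, so I_B = (2.74 − 0.7) / (15.7 + 51×1.8) = 0.019 mA.
I_C = β·I_B = 50×0.019 = 0.949 mA, and I_E = (β+1)I_B = 0.968 mA.
V_CE = V_CC − I_C·R_C − I_E·R_E = 21 − 0.949×0.82 − 0.968×1.8 = 18.5 V.
V_CE = 18.5 V > 0.2 V confirms active-region operation.

I_C ≈ 0.95 mA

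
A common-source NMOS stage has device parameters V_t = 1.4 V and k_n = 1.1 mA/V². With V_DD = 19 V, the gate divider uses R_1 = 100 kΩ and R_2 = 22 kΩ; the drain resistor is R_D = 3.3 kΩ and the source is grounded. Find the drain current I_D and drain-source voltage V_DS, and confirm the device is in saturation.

I_D ≈ 2.3 mA, V_DS ≈ 12 V

V_G = V_DD·R_2/(R_1+R_2) = 19×22/122 = 3.43 V. With the source grounded, V_GS = V_G = 3.43 V.
Assume saturation: I_D = (k_n/2)(V_GS − V_t)² = (1.1/2)×(3.43 − 1.4)² = 0.55×2.03² = 2.26 mA.
V_DS = V_DD − I_D·R_D = 19 − 2.26×3.3 = 11.5 V.
Saturation requires V_DS ≥ V_GS − V_t = 2.03 V; 11.5 ≥ 2.03 ✓.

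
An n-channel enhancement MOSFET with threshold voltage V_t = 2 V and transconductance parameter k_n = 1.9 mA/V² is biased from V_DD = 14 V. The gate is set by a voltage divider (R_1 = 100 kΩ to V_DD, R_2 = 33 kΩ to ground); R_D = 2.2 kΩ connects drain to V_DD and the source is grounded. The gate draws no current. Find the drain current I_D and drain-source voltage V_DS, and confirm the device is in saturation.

V_G = V_DD·R_2/(R_1+R_2) = 14×33/133 = 3.47 V. With the source grounded, V_GS = V_G = 3.47 V.
Assume saturation: I_D = (k_n/2)(V_GS − V_t)² = (1.9/2)×(3.47 − 2)² = 0.95×1.47² = 2.06 mA.
V_DS = V_DD − I_D·R_D = 14 − 2.06×2.2 = 9.46 V.
Saturation requires V_DS ≥ V_GS − V_t = 1.47 V; 9.46 ≥ 1.47 ✓.

I_D ≈ 2.1 mA, V_DS ≈ 9.5 V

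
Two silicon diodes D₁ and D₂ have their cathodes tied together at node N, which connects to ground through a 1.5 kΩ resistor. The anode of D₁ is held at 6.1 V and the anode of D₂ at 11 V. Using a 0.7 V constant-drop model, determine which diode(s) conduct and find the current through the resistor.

Only D₂ conducts; I_R ≈ 6.9 mA

Assume both conduct. Then node N would need to be at both 6.1−0.7 = 5.4 V and 11−0.7 = 10.3 V, which is impossible.
Assume only D₂ conducts: V_N = 11 − 0.7 = 10.3 V, so I_R = 10.3/1.5 = 6.87 mA.
Check D₁: its anode-to-cathode voltage is 6.1 − 10.3 = -4.2 V < 0.7 V, so it is off. The assumption is consistent.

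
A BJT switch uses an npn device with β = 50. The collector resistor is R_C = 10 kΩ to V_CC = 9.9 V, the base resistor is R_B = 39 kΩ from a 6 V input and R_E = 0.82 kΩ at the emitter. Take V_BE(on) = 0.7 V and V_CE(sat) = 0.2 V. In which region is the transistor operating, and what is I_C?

Assume active: I_B = (6 − 0.7)/(39 + 51×0.82) = 0.0656 mA, I_C = β·I_B = 3.28 mA.
Then V_CE = 9.9 − 3.28×10 − 3.34×0.82 = -25.6 V < 0.2 V — the active assumption fails.
Re-solve with V_CE = 0.2 V. KCL at the emitter: V_E/R_E = (V_BB−0.7−V_E)/R_B + (V_CC−0.2−V_E)/R_C, giving V_E = 0.822 V.
I_C = (V_CC − 0.2 − V_E)/R_C = (9.7 − 0.822)/10 = 0.888 mA.
Check: I_B = (5.3 − 0.822)/39 = 0.115 mA, and β·I_B = 5.74 mA > I_C, confirming saturation.

saturation; I_C ≈ 0.89 mA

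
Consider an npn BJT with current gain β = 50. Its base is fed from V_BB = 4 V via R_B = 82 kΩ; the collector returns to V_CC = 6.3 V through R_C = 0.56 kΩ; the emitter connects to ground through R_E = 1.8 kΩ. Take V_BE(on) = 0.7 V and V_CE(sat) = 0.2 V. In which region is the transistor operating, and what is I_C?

Assume active. Base-emitter loop: I_B = (V_BB − V_BE)/(R_B + (β+1)R_E) = (4 − 0.7)/(82 + 51×1.8) = 0.019 mA.
I_C = β·I_B = 50×0.019 = 0.949 mA.
V_CE = V_CC − I_C·R_C − I_E·R_E = 6.3 − 0.949×0.56 − 0.968×1.8 = 4.03 V > V_CE(sat), so the active-region assumption holds.

active; I_C ≈ 0.95 mA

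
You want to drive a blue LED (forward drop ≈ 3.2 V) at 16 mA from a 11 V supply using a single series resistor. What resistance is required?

The resistor drops V_S − V_D = 11 − 3.2 = 7.8 V at 16 mA.
R = 7.8 V / 16 mA = 0.487 kΩ.

R ≈ 0.49 kΩ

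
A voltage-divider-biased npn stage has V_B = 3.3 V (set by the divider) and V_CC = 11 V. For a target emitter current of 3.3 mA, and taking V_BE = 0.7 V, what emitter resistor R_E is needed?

V_E = V_B − V_BE = 3.3 − 0.7 = 2.6 V.
R_E = V_E / I_E = 2.6 / 3.3 = 0.788 kΩ.

R_E ≈ 0.79 kΩ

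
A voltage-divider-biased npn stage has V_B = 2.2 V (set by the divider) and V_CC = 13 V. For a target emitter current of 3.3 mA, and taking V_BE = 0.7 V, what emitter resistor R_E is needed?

V_E = V_B − V_BE = 2.2 − 0.7 = 1.5 V.
R_E = V_E / I_E = 1.5 / 3.3 = 0.455 kΩ.

R_E ≈ 0.45 kΩ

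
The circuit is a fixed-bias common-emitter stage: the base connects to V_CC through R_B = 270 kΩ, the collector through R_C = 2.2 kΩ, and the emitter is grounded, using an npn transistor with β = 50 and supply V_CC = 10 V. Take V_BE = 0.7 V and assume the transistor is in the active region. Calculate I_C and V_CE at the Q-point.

Base loop: V_CC = I_B·R_B + V_BE, so I_B = (10 − 0.7)/270 kΩ = 0.0344 mA.
In the active region I_C = β·I_B = 50 × 0.0344 = 1.72 mA.
Collector loop: V_CE = V_CC − I_C·R_C = 10 − 1.72×2.2 = 6.21 V.
Since V_CE = 6.21 V > V_CE(sat) ≈ 0.2 V, the transistor is in the active region as assumed.

I_C ≈ 1.7 mA, V_CE ≈ 6.2 V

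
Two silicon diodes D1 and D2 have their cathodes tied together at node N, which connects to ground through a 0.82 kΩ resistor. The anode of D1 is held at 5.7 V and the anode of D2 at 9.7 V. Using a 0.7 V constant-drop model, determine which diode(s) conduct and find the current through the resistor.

Only D2 conducts; I_R ≈ 11 mA

Assume both conduct. Then node N would need to be at both 5.7−0.7 = 5 V and 9.7−0.7 = 9 V, which is impossible.
Assume only D2 conducts: V_N = 9.7 − 0.7 = 9 V, so I_R = 9/0.82 = 11 mA.
Check D1: its anode-to-cathode voltage is 5.7 − 9 = -3.3 V < 0.7 V, so it is off. The assumption is consistent.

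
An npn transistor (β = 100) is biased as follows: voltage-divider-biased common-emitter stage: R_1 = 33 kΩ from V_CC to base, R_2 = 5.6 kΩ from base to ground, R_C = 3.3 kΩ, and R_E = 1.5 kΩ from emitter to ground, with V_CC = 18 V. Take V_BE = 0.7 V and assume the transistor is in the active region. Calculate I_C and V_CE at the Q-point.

Thevenize the base divider: V_Th = V_CC·R_2/(R_1+R_2) = 18×5.6/38.6 = 2.61 V, R_Th = R_1‖R_2 = 4.79 kΩ.
Base-emitter loop: V_Th = I_B·R_Th + V_BE + (β+1)I_B·R_E, so I_B = (2.61 − 0.7) / (4.79 + 101×1.5) = 0.0122 mA.
I_C = β·I_B = 100×0.0122 = 1.22 mA, and I_E = (β+1)I_B = 1.24 mA.
V_CE = V_CC − I_C·R_C − I_E·R_E = 18 − 1.22×3.3 − 1.24×1.5 = 12.1 V.
V_CE = 12.1 V > 0.2 V confirms active-region operation.

I_C ≈ 1.2 mA, V_CE ≈ 12 V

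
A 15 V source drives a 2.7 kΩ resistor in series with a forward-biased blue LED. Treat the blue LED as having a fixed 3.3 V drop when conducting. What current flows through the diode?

I ≈ 4.3 mA

KVL around the loop: 15 = V_D + I·R = 3.3 + I × 2.7 kΩ.
So I = (15 − 3.3) / 2.7 kΩ = 11.7 / 2.7 = 4.33 mA.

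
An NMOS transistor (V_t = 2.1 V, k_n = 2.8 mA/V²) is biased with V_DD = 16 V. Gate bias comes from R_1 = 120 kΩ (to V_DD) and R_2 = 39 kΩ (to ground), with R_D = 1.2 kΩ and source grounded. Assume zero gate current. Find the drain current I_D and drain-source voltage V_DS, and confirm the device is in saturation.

V_G = V_DD·R_2/(R_1+R_2) = 16×39/159 = 3.92 V. With the source grounded, V_GS = V_G = 3.92 V.
Assume saturation: I_D = (k_n/2)(V_GS − V_t)² = (2.8/2)×(3.92 − 2.1)² = 1.4×1.82² = 4.66 mA.
V_DS = V_DD − I_D·R_D = 16 − 4.66×1.2 = 10.4 V.
Saturation requires V_DS ≥ V_GS − V_t = 1.82 V; 10.4 ≥ 1.82 ✓.

I_D ≈ 4.7 mA, V_DS ≈ 10 V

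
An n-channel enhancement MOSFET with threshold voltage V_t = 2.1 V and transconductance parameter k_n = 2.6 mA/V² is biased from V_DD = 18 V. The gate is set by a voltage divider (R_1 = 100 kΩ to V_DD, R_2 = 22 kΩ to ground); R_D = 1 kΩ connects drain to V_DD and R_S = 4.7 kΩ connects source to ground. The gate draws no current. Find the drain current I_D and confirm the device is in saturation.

I_D ≈ 0.17 mA

V_G = V_DD·R_2/(R_1+R_2) = 18×22/122 = 3.25 V.
Assume saturation: I_D = (k_n/2)(V_GS − V_t)² with V_GS = V_G − I_D·R_S = 3.25 − 4.7·I_D.
Substituting gives 28.7·I_D² − 15·I_D + 1.71 = 0, with roots I_D = 0.167 or 0.355 mA.
The root I_D = 0.355 mA gives V_GS = 1.58 V ≤ V_t, so take I_D = 0.167 mA.
Then V_GS = 2.46 V and V_DS = V_DD − I_D(R_D+R_S) = 18 − 0.167×5.7 = 17 V.
Saturation requires V_DS ≥ V_GS − V_t = 0.359 V; 17 ≥ 0.359 ✓.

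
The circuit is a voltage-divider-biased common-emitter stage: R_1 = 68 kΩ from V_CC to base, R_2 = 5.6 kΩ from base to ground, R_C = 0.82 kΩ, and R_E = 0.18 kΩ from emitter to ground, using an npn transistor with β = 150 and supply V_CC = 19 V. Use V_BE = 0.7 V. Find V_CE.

Thevenize the base divider: V_Th = V_CC·R_2/(R_1+R_2) = 19×5.6/73.6 = 1.45 V, R_Th = R_1‖R_2 = 5.17 kΩ.
Base-emitter loop: V_Th = I_B·R_Th + V_BE + (β+1)I_B·R_E, so I_B = (1.45 − 0.7) / (5.17 + 151×0.18) = 0.023 mA.
I_C = β·I_B = 150×0.023 = 3.46 mA, and I_E = (β+1)I_B = 3.48 mA.
V_CE = V_CC − I_C·R_C − I_E·R_E = 19 − 3.46×0.82 − 3.48×0.18 = 15.5 V.
V_CE = 15.5 V > 0.2 V confirms active-region operation.

V_CE ≈ 16 V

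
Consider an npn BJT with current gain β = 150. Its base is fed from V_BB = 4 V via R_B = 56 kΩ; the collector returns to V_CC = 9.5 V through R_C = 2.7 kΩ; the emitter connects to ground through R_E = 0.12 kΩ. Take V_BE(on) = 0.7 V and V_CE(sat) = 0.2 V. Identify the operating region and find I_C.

saturation; I_C ≈ 3.3 mA

Assume active: I_B = (4 − 0.7)/(56 + 151×0.12) = 0.0445 mA, I_C = β·I_B = 6.68 mA.
Then V_CE = 9.5 − 6.68×2.7 − 6.72×0.12 = -9.34 V < 0.2 V — the active assumption fails.
Re-solve with V_CE = 0.2 V. KCL at the emitter: V_E/R_E = (V_BB−0.7−V_E)/R_B + (V_CC−0.2−V_E)/R_C, giving V_E = 0.402 V.
I_C = (V_CC − 0.2 − V_E)/R_C = (9.3 − 0.402)/2.7 = 3.3 mA.
Check: I_B = (3.3 − 0.402)/56 = 0.0518 mA, and β·I_B = 7.76 mA > I_C, confirming saturation.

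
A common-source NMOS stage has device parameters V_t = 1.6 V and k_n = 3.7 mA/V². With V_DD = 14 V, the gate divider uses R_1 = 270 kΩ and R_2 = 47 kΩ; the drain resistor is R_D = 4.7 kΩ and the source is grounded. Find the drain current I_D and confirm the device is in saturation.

V_G = V_DD·R_2/(R_1+R_2) = 14×47/317 = 2.08 V. With the source grounded, V_GS = V_G = 2.08 V.
Assume saturation: I_D = (k_n/2)(V_GS − V_t)² = (3.7/2)×(2.08 − 1.6)² = 1.85×0.476² = 0.419 mA.
V_DS = V_DD − I_D·R_D = 14 − 0.419×4.7 = 12 V.
Saturation requires V_DS ≥ V_GS − V_t = 0.476 V; 12 ≥ 0.476 ✓.

I_D ≈ 0.42 mA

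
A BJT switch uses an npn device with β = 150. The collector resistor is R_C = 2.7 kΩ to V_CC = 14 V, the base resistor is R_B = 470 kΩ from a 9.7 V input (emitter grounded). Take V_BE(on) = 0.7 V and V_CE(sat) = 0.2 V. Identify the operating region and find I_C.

Assume active. Base-emitter loop: I_B = (V_BB − V_BE)/R_B = (9.7 − 0.7)/470 = 0.0191 mA.
I_C = β·I_B = 150×0.0191 = 2.87 mA.
V_CE = V_CC − I_C·R_C = 14 − 2.87×2.7 = 6.24 V > V_CE(sat), so the active-region assumption holds.

active; I_C ≈ 2.9 mA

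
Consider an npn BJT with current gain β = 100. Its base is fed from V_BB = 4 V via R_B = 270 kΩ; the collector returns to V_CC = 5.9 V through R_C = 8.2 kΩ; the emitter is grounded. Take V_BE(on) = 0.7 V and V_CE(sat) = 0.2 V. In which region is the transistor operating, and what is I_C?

Assume active: I_B = (4 − 0.7)/270 = 0.0122 mA, giving I_C = β·I_B = 1.22 mA.
But then V_CE = 5.9 − 1.22×8.2 = -4.12 V < V_CE(sat) = 0.2 V — impossible in the active region.
So the transistor is saturated. With V_CE = 0.2 V, I_C = (V_CC − 0.2)/R_C = 5.7/8.2 = 0.695 mA.
Check: β·I_B = 1.22 mA > I_C = 0.695 mA, confirming saturation.

saturation; I_C ≈ 0.7 mA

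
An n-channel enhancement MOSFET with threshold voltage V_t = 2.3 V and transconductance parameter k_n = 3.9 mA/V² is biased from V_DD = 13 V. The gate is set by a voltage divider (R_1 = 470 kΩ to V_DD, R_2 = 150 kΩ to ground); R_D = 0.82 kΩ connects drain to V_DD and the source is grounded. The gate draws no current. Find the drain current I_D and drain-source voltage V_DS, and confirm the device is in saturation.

V_G = V_DD·R_2/(R_1+R_2) = 13×150/620 = 3.15 V. With the source grounded, V_GS = V_G = 3.15 V.
Assume saturation: I_D = (k_n/2)(V_GS − V_t)² = (3.9/2)×(3.15 − 2.3)² = 1.95×0.845² = 1.39 mA.
V_DS = V_DD − I_D·R_D = 13 − 1.39×0.82 = 11.9 V.
Saturation requires V_DS ≥ V_GS − V_t = 0.845 V; 11.9 ≥ 0.845 ✓.

I_D ≈ 1.4 mA, V_DS ≈ 12 V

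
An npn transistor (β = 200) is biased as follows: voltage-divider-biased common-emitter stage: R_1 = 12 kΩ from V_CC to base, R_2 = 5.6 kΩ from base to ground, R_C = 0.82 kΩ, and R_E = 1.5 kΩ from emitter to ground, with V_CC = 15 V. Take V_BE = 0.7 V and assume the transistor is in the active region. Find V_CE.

V_CE ≈ 8.8 V

Thevenize the base divider: V_Th = V_CC·R_2/(R_1+R_2) = 15×5.6/17.6 = 4.77 V, R_Th = R_1‖R_2 = 3.82 kΩ.
Base-emitter loop: V_Th = I_B·R_Th + V_BE + (β+1)I_B·R_E, so I_B = (4.77 − 0.7) / (3.82 + 201×1.5) = 0.0133 mA.
I_C = β·I_B = 200×0.0133 = 2.67 mA, and I_E = (β+1)I_B = 2.68 mA.
V_CE = V_CC − I_C·R_C − I_E·R_E = 15 − 2.67×0.82 − 2.68×1.5 = 8.79 V.
V_CE = 8.79 V > 0.2 V confirms active-region operation.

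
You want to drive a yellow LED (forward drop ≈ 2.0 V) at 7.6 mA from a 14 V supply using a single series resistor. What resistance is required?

R ≈ 1.6 kΩ

The resistor drops V_S − V_D = 14 − 2.0 = 12 V at 7.6 mA.
R = 12 V / 7.6 mA = 1.58 kΩ.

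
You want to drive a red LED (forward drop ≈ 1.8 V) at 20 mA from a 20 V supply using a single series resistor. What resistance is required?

R ≈ 0.91 kΩ

The resistor drops V_S − V_D = 20 − 1.8 = 18.2 V at 20 mA.
R = 18.2 V / 20 mA = 0.91 kΩ.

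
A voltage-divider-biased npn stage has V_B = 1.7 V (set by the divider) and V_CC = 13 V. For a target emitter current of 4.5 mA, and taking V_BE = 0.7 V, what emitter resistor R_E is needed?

V_E = V_B − V_BE = 1.7 − 0.7 = 1 V.
R_E = V_E / I_E = 1 / 4.5 = 0.222 kΩ.

R_E ≈ 0.22 kΩ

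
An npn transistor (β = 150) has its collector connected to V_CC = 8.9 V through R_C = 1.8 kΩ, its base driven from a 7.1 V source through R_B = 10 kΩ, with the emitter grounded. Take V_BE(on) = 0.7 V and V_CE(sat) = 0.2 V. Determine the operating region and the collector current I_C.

saturation; I_C ≈ 4.8 mA

Assume active: I_B = (7.1 − 0.7)/10 = 0.64 mA, giving I_C = β·I_B = 96 mA.
But then V_CE = 8.9 − 96×1.8 = -164 V < V_CE(sat) = 0.2 V — impossible in the active region.
So the transistor is saturated. With V_CE = 0.2 V, I_C = (V_CC − 0.2)/R_C = 8.7/1.8 = 4.83 mA.
Check: β·I_B = 96 mA > I_C = 4.83 mA, confirming saturation.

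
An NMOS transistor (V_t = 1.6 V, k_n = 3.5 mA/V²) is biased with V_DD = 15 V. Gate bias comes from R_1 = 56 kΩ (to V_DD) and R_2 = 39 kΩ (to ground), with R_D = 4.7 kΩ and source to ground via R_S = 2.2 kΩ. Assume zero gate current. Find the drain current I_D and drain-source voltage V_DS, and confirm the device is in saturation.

I_D ≈ 1.6 mA, V_DS ≈ 3.7 V

V_G = V_DD·R_2/(R_1+R_2) = 15×39/95 = 6.16 V.
Assume saturation: I_D = (k_n/2)(V_GS − V_t)² with V_GS = V_G − I_D·R_S = 6.16 − 2.2·I_D.
Substituting gives 8.47·I_D² − 36.1·I_D + 36.4 = 0, with roots I_D = 1.63 or 2.63 mA.
The root I_D = 2.63 mA gives V_GS = 0.374 V ≤ V_t, so take I_D = 1.63 mA.
Then V_GS = 2.57 V and V_DS = V_DD − I_D(R_D+R_S) = 15 − 1.63×6.9 = 3.73 V.
Saturation requires V_DS ≥ V_GS − V_t = 0.966 V; 3.73 ≥ 0.966 ✓.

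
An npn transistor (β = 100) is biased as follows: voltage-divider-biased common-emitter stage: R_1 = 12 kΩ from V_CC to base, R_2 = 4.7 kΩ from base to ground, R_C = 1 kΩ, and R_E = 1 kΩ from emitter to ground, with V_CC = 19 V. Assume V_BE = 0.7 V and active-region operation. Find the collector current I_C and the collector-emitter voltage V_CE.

I_C ≈ 4.5 mA, V_CE ≈ 10 V

Thevenize the base divider: V_Th = V_CC·R_2/(R_1+R_2) = 19×4.7/16.7 = 5.35 V, R_Th = R_1‖R_2 = 3.38 kΩ.
Base-emitter loop: V_Th = I_B·R_Th + V_BE + (β+1)I_B·R_E, so I_B = (5.35 − 0.7) / (3.38 + 101×1) = 0.0445 mA.
I_C = β·I_B = 100×0.0445 = 4.45 mA, and I_E = (β+1)I_B = 4.5 mA.
V_CE = V_CC − I_C·R_C − I_E·R_E = 19 − 4.45×1 − 4.5×1 = 10.1 V.
V_CE = 10.1 V > 0.2 V confirms active-region operation.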